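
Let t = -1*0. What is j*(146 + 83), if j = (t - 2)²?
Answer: 916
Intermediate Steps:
t = 0
j = 4 (j = (0 - 2)² = (-2)² = 4)
j*(146 + 83) = 4*(146 + 83) = 4*229 = 916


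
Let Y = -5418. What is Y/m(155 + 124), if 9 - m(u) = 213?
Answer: 903/34 ≈ 26.559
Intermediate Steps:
m(u) = -204 (m(u) = 9 - 1*213 = 9 - 213 = -204)
Y/m(155 + 124) = -5418/(-204) = -5418*(-1/204) = 903/34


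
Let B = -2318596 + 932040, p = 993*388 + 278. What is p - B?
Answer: 1772118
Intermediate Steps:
p = 385562 (p = 385284 + 278 = 385562)
B = -1386556
p - B = 385562 - 1*(-1386556) = 385562 + 1386556 = 1772118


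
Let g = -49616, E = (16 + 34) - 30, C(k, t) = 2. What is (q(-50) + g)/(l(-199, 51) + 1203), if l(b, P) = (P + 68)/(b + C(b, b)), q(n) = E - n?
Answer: -4880281/118436 ≈ -41.206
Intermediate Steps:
E = 20 (E = 50 - 30 = 20)
q(n) = 20 - n
l(b, P) = (68 + P)/(2 + b) (l(b, P) = (P + 68)/(b + 2) = (68 + P)/(2 + b))
(q(-50) + g)/(l(-199, 51) + 1203) = ((20 - 1*(-50)) - 49616)/((68 + 51)/(2 - 199) + 1203) = ((20 + 50) - 49616)/(119/(-197) + 1203) = (70 - 49616)/(-1/197*119 + 1203) = -49546/(-119/197 + 1203) = -49546/236872/197 = -49546*197/236872 = -4880281/118436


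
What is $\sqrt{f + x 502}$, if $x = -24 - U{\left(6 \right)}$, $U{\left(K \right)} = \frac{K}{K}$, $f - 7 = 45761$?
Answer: $\sqrt{33218} \approx 182.26$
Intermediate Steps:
$f = 45768$ ($f = 7 + 45761 = 45768$)
$U{\left(K \right)} = 1$
$x = -25$ ($x = -24 - 1 = -25$)
$\sqrt{f + x 502} = \sqrt{45768 - 12550} = \sqrt{33218}$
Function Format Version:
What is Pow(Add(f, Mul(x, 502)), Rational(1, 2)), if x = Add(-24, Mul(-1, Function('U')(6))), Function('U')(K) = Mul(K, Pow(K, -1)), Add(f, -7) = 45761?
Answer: Pow(33218, Rational(1, 2)) ≈ 182.26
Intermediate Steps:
f = 45768 (f = Add(7, 45761) = 45768)
Function('U')(K) = 1
x = -25 (x = Add(-24, Mul(-1, 1)) = Add(-24, -1) = -25)
Pow(Add(f, Mul(x, 502)), Rational(1, 2)) = Pow(Add(45768, Mul(-25, 502)), Rational(1, 2)) = Pow(Add(45768, -12550), Rational(1, 2)) = Pow(33218, Rational(1, 2))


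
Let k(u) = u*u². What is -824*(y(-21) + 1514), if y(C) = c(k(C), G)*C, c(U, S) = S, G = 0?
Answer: -1247536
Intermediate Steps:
k(u) = u³
y(C) = 0 (y(C) = 0*C = 0)
-824*(y(-21) + 1514) = -824*(0 + 1514) = -824*1514 = -1247536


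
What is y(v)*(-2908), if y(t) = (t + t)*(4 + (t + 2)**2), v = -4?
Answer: 186112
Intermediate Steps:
y(t) = 2*t*(4 + (2 + t)**2) (y(t) = (2*t)*(4 + (2 + t)**2) = 2*t*(4 + (2 + t)**2))
y(v)*(-2908) = (2*(-4)*(4 + (2 - 4)**2))*(-2908) = (2*(-4)*(4 + (-2)**2))*(-2908) = (2*(-4)*(4 + 4))*(-2908) = (2*(-4)*8)*(-2908) = -64*(-2908) = 186112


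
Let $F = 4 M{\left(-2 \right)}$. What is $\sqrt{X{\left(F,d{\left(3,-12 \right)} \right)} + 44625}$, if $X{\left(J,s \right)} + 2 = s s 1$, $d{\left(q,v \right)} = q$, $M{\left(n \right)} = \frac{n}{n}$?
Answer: $2 \sqrt{11158} \approx 211.26$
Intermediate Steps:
$M{\left(n \right)} = 1$
$F = 4$ ($F = 4 \cdot 1 = 4$)
$X{\left(J,s \right)} = -2 + s^{2}$ ($X{\left(J,s \right)} = -2 + s s 1 = -2 + s^{2} \cdot 1 = -2 + s^{2}$)
$\sqrt{X{\left(F,d{\left(3,-12 \right)} \right)} + 44625} = \sqrt{\left(-2 + 3^{2}\right) + 44625} = \sqrt{\left(-2 + 9\right) + 44625} = \sqrt{7 + 44625} = \sqrt{44632} = 2 \sqrt{11158}$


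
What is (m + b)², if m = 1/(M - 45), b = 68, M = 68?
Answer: 2449225/529 ≈ 4629.9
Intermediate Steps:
m = 1/23 (m = 1/(68 - 45) = 1/23 ≈ 0.043478)
(m + b)² = (1/23 + 68)² = (1565/23)² = 2449225/529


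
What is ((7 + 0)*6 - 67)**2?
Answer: 625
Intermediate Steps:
((7 + 0)*6 - 67)**2 = (7*6 - 67)**2 = (42 - 67)**2 = (-25)**2 = 625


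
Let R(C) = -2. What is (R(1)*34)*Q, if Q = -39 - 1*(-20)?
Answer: 1292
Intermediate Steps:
Q = -19 (Q = -39 + 20 = -19)
(R(1)*34)*Q = -2*34*(-19) = -68*(-19) = 1292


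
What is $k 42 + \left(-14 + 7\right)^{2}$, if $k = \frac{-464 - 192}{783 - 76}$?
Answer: $\frac{1013}{101} \approx 10.03$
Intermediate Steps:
$k = - \frac{656}{707} \approx -0.92786$
$k 42 + \left(-14 + 7\right)^{2} = \left(- \frac{656}{707}\right) 42 + \left(-14 + 7\right)^{2} = - \frac{3936}{101} + \left(-7\right)^{2} = - \frac{3936}{101} + 49 = \frac{1013}{101}$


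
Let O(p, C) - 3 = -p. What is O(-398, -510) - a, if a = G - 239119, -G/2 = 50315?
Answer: 340150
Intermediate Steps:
G = -100630 (G = -2*50315 = -100630)
a = -339749 (a = -100630 - 239119 = -339749)
O(p, C) = 3 - p
O(-398, -510) - a = (3 - 1*(-398)) - 1*(-339749) = (3 + 398) + 339749 = 401 + 339749 = 340150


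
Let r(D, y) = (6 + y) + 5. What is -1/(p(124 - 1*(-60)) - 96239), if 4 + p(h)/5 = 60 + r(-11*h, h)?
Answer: 1/94984 ≈ 1.0528e-5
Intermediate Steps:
r(D, y) = 11 + y
p(h) = 335 + 5*h (p(h) = -20 + 5*(60 + (11 + h)) = -20 + 5*(71 + h) = -20 + (355 + 5*h) = 335 + 5*h)
-1/(p(124 - 1*(-60)) - 96239) = -1/((335 + 5*(124 - 1*(-60))) - 96239) = -1/((335 + 5*(124 + 60)) - 96239) = -1/((335 + 5*184) - 96239) = -1/((335 + 920) - 96239) = -1/(1255 - 96239) = -1/(-94984) = -1*(-1/94984) = 1/94984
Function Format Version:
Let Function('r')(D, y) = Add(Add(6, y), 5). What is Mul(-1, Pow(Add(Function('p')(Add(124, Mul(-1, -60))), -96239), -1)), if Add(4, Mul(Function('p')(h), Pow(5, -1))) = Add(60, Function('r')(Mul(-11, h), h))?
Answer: Rational(1, 94984) ≈ 1.0528e-5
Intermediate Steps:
Function('r')(D, y) = Add(11, y)
Function('p')(h) = Add(335, Mul(5, h)) (Function('p')(h) = Add(-20, Mul(5, Add(60, Add(11, h)))) = Add(-20, Mul(5, Add(71, h))) = Add(-20, Add(355, Mul(5, h))) = Add(335, Mul(5, h)))
Mul(-1, Pow(Add(Function('p')(Add(124, Mul(-1, -60))), -96239), -1)) = Mul(-1, Pow(Add(Add(335, Mul(5, Add(124, Mul(-1, -60)))), -96239), -1)) = Mul(-1, Pow(Add(Add(335, Mul(5, Add(124, 60))), -96239), -1)) = Mul(-1, Pow(Add(Add(335, Mul(5, 184)), -96239), -1)) = Mul(-1, Pow(Add(Add(335, 920), -96239), -1)) = Mul(-1, Pow(Add(1255, -96239), -1)) = Mul(-1, Pow(-94984, -1)) = Mul(-1, Rational(-1, 94984)) = Rational(1, 94984)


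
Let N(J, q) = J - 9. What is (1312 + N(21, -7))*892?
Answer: 1181008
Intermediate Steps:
N(J, q) = -9 + J
(1312 + N(21, -7))*892 = (1312 + (-9 + 21))*892 = (1312 + 12)*892 = 1324*892 = 1181008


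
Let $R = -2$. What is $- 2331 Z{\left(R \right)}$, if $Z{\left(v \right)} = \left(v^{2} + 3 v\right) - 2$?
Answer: $9324$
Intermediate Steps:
$Z{\left(v \right)} = -2 + v^{2} + 3 v$
$- 2331 Z{\left(R \right)} = - 2331 \left(-2 + \left(-2\right)^{2} + 3 \left(-2\right)\right) = - 2331 \left(-2 + 4 - 6\right) = \left(-2331\right) \left(-4\right) = 9324$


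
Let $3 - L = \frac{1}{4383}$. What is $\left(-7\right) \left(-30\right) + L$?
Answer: $\frac{933578}{4383} \approx 213.0$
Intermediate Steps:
$L = \frac{13148}{4383}$ ($L = 3 - \frac{1}{4383} = \frac{13148}{4383} \approx 2.9998$)
$\left(-7\right) \left(-30\right) + L = \left(-7\right) \left(-30\right) + \frac{13148}{4383} = 210 + \frac{13148}{4383} = \frac{933578}{4383}$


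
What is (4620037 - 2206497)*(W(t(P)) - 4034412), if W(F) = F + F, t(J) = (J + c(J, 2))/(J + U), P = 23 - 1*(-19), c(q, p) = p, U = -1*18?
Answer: -29211617666500/3 ≈ -9.7372e+12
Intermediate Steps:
U = -18
P = 42 (P = 23 + 19 = 42)
t(J) = (2 + J)/(-18 + J) (t(J) = (J + 2)/(J - 18) = (2 + J)/(-18 + J))
W(F) = 2*F
(4620037 - 2206497)*(W(t(P)) - 4034412) = (4620037 - 2206497)*(2*((2 + 42)/(-18 + 42)) - 4034412) = 2413540*(2*(44/24) - 4034412) = 2413540*(2*((1/24)*44) - 4034412) = 2413540*(2*(11/6) - 4034412) = 2413540*(11/3 - 4034412) = 2413540*(-12103225/3) = -29211617666500/3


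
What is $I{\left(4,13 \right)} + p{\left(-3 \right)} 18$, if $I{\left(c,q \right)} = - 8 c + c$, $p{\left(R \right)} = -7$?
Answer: $-154$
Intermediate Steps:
$I{\left(c,q \right)} = - 7 c$
$I{\left(4,13 \right)} + p{\left(-3 \right)} 18 = \left(-7\right) 4 - 126 = -28 - 126 = -154$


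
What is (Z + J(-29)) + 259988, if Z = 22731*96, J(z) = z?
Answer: 2442135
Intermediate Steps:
Z = 2182176
(Z + J(-29)) + 259988 = (2182176 - 29) + 259988 = 2182147 + 259988 = 2442135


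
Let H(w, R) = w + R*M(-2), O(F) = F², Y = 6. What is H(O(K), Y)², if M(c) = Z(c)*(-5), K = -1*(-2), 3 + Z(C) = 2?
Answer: 1156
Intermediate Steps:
Z(C) = -1 (Z(C) = -3 + 2 = -1)
K = 2
M(c) = 5 (M(c) = -1*(-5) = 5)
H(w, R) = w + 5*R (H(w, R) = w + R*5 = w + 5*R)
H(O(K), Y)² = (2² + 5*6)² = (4 + 30)² = 34² = 1156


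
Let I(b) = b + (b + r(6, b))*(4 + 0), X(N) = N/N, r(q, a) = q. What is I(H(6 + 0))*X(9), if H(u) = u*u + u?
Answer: 234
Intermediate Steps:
H(u) = u + u**2 (H(u) = u**2 + u = u + u**2)
X(N) = 1
I(b) = 24 + 5*b (I(b) = b + (b + 6)*(4 + 0) = b + (6 + b)*4 = b + (24 + 4*b) = 24 + 5*b)
I(H(6 + 0))*X(9) = (24 + 5*((6 + 0)*(1 + (6 + 0))))*1 = (24 + 5*(6*(1 + 6)))*1 = (24 + 5*(6*7))*1 = (24 + 5*42)*1 = (24 + 210)*1 = 234*1 = 234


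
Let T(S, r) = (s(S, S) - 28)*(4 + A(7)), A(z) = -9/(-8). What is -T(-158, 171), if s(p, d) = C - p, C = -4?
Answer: -2583/4 ≈ -645.75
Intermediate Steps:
s(p, d) = -4 - p
A(z) = 9/8 (A(z) = -9*(-1/8) = 9/8)
T(S, r) = -164 - 41*S/8 (T(S, r) = ((-4 - S) - 28)*(4 + 9/8) = (-32 - S)*(41/8) = -164 - 41*S/8)
-T(-158, 171) = -(-164 - 41/8*(-158)) = -(-164 + 3239/4) = -1*2583/4 = -2583/4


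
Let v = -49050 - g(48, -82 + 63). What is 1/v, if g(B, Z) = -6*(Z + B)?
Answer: -1/48876 ≈ -2.0460e-5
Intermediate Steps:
g(B, Z) = -6*B - 6*Z (g(B, Z) = -6*(B + Z) = -6*B - 6*Z)
v = -48876 (v = -49050 - (-6*48 - 6*(-82 + 63)) = -49050 - (-288 - 6*(-19)) = -49050 - (-288 + 114) = -49050 - 1*(-174) = -49050 + 174 = -48876)
1/v = 1/(-48876) = -1/48876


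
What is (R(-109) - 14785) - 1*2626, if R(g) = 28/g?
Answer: -1897827/109 ≈ -17411.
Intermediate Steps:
(R(-109) - 14785) - 1*2626 = (28/(-109) - 14785) - 1*2626 = (28*(-1/109) - 14785) - 2626 = (-28/109 - 14785) - 2626 = -1611593/109 - 2626 = -1897827/109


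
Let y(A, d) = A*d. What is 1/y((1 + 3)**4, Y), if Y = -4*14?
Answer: -1/14336 ≈ -6.9754e-5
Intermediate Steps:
Y = -56
1/y((1 + 3)**4, Y) = 1/((1 + 3)**4*(-56)) = 1/(4**4*(-56)) = 1/(256*(-56)) = 1/(-14336) = -1/14336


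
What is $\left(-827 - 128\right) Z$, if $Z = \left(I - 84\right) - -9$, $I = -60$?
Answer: $128925$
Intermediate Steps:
$Z = -135$ ($Z = \left(-60 - 84\right) - -9 = -144 + 9 = -135$)
$\left(-827 - 128\right) Z = \left(-827 - 128\right) \left(-135\right) = \left(-955\right) \left(-135\right) = 128925$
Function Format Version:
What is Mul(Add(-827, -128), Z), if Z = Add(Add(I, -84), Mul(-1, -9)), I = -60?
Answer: 128925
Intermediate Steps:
Z = -135 (Z = Add(Add(-60, -84), Mul(-1, -9)) = Add(-144, 9) = -135)
Mul(Add(-827, -128), Z) = Mul(Add(-827, -128), -135) = Mul(-955, -135) = 128925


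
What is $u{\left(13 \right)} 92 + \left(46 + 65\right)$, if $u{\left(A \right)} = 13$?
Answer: $1307$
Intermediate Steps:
$u{\left(13 \right)} 92 + \left(46 + 65\right) = 13 \cdot 92 + \left(46 + 65\right) = 1196 + 111 = 1307$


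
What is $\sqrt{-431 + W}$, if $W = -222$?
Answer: $i \sqrt{653} \approx 25.554 i$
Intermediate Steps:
$\sqrt{-431 + W} = \sqrt{-431 - 222} = \sqrt{-653} = i \sqrt{653}$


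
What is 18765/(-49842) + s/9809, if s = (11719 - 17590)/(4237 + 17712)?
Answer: -149642767861/397439629886 ≈ -0.37652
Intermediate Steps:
s = -5871/21949 ≈ -0.26748
18765/(-49842) + s/9809 = 18765/(-49842) - 5871/21949/9809 = 18765*(-1/49842) - 5871/21949*1/9809 = -695/1846 - 5871/215297741 = -149642767861/397439629886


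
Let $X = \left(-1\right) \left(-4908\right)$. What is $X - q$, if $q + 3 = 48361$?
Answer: $-43450$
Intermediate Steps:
$q = 48358$ ($q = -3 + 48361 = 48358$)
$X = 4908$
$X - q = 4908 - 48358 = -43450$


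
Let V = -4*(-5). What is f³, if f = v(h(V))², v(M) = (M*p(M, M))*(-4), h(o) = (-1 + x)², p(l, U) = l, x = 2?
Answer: 4096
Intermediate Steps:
V = 20
h(o) = 1 (h(o) = (-1 + 2)² = 1² = 1)
v(M) = -4*M² (v(M) = (M*M)*(-4) = M²*(-4) = -4*M²)
f = 16 (f = (-4*1²)² = (-4*1)² = (-4)² = 16)
f³ = 16³ = 4096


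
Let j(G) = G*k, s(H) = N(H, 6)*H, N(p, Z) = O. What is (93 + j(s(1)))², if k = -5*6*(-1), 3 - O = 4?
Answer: 3969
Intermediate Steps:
O = -1 (O = 3 - 1*4 = 3 - 4 = -1)
N(p, Z) = -1
k = 30 (k = -30*(-1) = 30)
s(H) = -H
j(G) = 30*G (j(G) = G*30 = 30*G)
(93 + j(s(1)))² = (93 + 30*(-1*1))² = (93 + 30*(-1))² = (93 - 30)² = 63² = 3969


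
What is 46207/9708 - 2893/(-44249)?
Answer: 2072698787/429569292 ≈ 4.8251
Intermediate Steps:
46207/9708 - 2893/(-44249) = 46207*(1/9708) - 2893*(-1/44249) = 46207/9708 + 2893/44249 = 2072698787/429569292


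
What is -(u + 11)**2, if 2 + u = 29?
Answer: -1444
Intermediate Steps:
u = 27 (u = -2 + 29 = 27)
-(u + 11)**2 = -(27 + 11)**2 = -1*38**2 = -1*1444 = -1444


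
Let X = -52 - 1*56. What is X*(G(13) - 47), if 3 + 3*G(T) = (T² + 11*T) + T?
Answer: -6516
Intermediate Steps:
X = -108 (X = -52 - 56 = -108)
G(T) = -1 + 4*T + T²/3 (G(T) = -1 + ((T² + 11*T) + T)/3 = -1 + (T² + 12*T)/3 = -1 + (4*T + T²/3) = -1 + 4*T + T²/3)
X*(G(13) - 47) = -108*((-1 + 4*13 + (⅓)*13²) - 47) = -108*((-1 + 52 + (⅓)*169) - 47) = -108*((-1 + 52 + 169/3) - 47) = -108*(322/3 - 47) = -108*181/3 = -6516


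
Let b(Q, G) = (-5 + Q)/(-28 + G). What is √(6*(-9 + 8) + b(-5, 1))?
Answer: 2*I*√114/9 ≈ 2.3727*I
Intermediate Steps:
b(Q, G) = (-5 + Q)/(-28 + G)
√(6*(-9 + 8) + b(-5, 1)) = √(6*(-9 + 8) + (-5 - 5)/(-28 + 1)) = √(6*(-1) - 10/(-27)) = √(-6 - 1/27*(-10)) = √(-6 + 10/27) = √(-152/27) = 2*I*√114/9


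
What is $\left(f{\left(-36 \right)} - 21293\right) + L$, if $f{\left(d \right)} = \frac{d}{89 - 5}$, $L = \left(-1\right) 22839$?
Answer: $- \frac{308927}{7} \approx -44132.0$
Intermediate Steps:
$L = -22839$
$f{\left(d \right)} = \frac{d}{84}$ ($f{\left(d \right)} = \frac{d}{89 - 5} = \frac{d}{84}$)
$\left(f{\left(-36 \right)} - 21293\right) + L = \left(\frac{1}{84} \left(-36\right) - 21293\right) - 22839 = \left(- \frac{3}{7} - 21293\right) - 22839 = - \frac{149054}{7} - 22839 = - \frac{308927}{7}$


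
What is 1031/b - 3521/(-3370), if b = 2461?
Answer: 12139651/8293570 ≈ 1.4637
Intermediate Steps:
1031/b - 3521/(-3370) = 1031/2461 - 3521/(-3370) = 1031*(1/2461) - 3521*(-1/3370) = 1031/2461 + 3521/3370 = 12139651/8293570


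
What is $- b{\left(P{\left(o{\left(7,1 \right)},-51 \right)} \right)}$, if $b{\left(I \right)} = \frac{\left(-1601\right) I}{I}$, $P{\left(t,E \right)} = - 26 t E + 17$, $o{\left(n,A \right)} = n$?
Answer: $1601$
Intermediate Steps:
$P{\left(t,E \right)} = 17 - 26 E t$ ($P{\left(t,E \right)} = - 26 E t + 17 = 17 - 26 E t$)
$b{\left(I \right)} = -1601$
$- b{\left(P{\left(o{\left(7,1 \right)},-51 \right)} \right)} = \left(-1\right) \left(-1601\right) = 1601$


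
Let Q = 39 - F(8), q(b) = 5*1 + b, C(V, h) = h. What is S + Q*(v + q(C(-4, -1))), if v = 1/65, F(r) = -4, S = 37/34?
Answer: 383987/2210 ≈ 173.75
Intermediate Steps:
S = 37/34 (S = 37*(1/34) = 37/34 ≈ 1.0882)
q(b) = 5 + b
v = 1/65 ≈ 0.015385
Q = 43 (Q = 39 - 1*(-4) = 39 + 4 = 43)
S + Q*(v + q(C(-4, -1))) = 37/34 + 43*(1/65 + (5 - 1)) = 37/34 + 43*(1/65 + 4) = 37/34 + 43*(261/65) = 37/34 + 11223/65 = 383987/2210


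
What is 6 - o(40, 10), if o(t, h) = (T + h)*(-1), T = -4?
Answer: 12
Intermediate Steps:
o(t, h) = 4 - h (o(t, h) = (-4 + h)*(-1) = 4 - h)
6 - o(40, 10) = 6 - (4 - 1*10) = 6 - (4 - 10) = 6 - 1*(-6) = 6 + 6 = 12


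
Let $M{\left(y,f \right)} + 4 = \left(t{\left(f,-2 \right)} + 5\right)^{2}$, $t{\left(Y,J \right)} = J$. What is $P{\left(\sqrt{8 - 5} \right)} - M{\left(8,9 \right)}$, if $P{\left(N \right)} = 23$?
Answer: $18$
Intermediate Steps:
$M{\left(y,f \right)} = 5$ ($M{\left(y,f \right)} = -4 + \left(-2 + 5\right)^{2} = -4 + 3^{2} = -4 + 9 = 5$)
$P{\left(\sqrt{8 - 5} \right)} - M{\left(8,9 \right)} = 23 - 5 = 18$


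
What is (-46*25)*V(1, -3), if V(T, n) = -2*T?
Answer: 2300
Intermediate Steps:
(-46*25)*V(1, -3) = (-46*25)*(-2*1) = -1150*(-2) = 2300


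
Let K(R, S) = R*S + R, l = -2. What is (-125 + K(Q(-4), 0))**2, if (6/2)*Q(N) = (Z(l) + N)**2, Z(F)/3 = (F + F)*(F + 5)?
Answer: 1500625/9 ≈ 1.6674e+5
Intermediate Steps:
Z(F) = 6*F*(5 + F) (Z(F) = 3*((F + F)*(F + 5)) = 3*((2*F)*(5 + F)) = 3*(2*F*(5 + F)) = 6*F*(5 + F))
Q(N) = (-36 + N)**2/3 (Q(N) = (6*(-2)*(5 - 2) + N)**2/3 = (6*(-2)*3 + N)**2/3 = (-36 + N)**2/3)
K(R, S) = R + R*S
(-125 + K(Q(-4), 0))**2 = (-125 + ((-36 - 4)**2/3)*(1 + 0))**2 = (-125 + ((1/3)*(-40)**2)*1)**2 = (-125 + ((1/3)*1600)*1)**2 = (-125 + (1600/3)*1)**2 = (-125 + 1600/3)**2 = (1225/3)**2 = 1500625/9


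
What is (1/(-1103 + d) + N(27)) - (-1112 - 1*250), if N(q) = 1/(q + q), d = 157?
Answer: 17394325/12771 ≈ 1362.0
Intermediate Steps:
N(q) = 1/(2*q)
(1/(-1103 + d) + N(27)) - (-1112 - 1*250) = (1/(-1103 + 157) + (½)/27) - (-1112 - 1*250) = (1/(-946) + (½)*(1/27)) - (-1112 - 250) = (-1/946 + 1/54) - 1*(-1362) = 223/12771 + 1362 = 17394325/12771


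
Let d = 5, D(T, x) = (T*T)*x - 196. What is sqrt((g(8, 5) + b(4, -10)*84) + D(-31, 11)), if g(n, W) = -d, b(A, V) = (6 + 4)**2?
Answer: sqrt(18770) ≈ 137.00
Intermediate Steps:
D(T, x) = -196 + x*T**2 (D(T, x) = T**2*x - 196 = x*T**2 - 196 = -196 + x*T**2)
b(A, V) = 100 (b(A, V) = 10**2 = 100)
g(n, W) = -5 (g(n, W) = -1*5 = -5)
sqrt((g(8, 5) + b(4, -10)*84) + D(-31, 11)) = sqrt((-5 + 100*84) + (-196 + 11*(-31)**2)) = sqrt((-5 + 8400) + (-196 + 11*961)) = sqrt(8395 + (-196 + 10571)) = sqrt(8395 + 10375) = sqrt(18770)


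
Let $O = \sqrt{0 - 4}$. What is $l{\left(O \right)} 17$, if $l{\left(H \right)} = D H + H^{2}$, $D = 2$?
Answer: $-68 + 68 i \approx -68.0 + 68.0 i$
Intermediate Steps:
$O = 2 i$ ($O = \sqrt{-4} = 2 i \approx 2.0 i$)
$l{\left(H \right)} = H^{2} + 2 H$ ($l{\left(H \right)} = 2 H + H^{2} = H^{2} + 2 H$)
$l{\left(O \right)} 17 = 2 i \left(2 + 2 i\right) 17 = 34 i \left(2 + 2 i\right)$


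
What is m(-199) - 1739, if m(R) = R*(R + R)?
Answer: 77463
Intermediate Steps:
m(R) = 2*R² (m(R) = R*(2*R) = 2*R²)
m(-199) - 1739 = 2*(-199)² - 1739 = 2*39601 - 1739 = 79202 - 1739 = 77463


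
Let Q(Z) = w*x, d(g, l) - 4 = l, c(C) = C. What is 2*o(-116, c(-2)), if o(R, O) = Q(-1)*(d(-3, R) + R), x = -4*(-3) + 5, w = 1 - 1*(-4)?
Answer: -38760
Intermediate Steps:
d(g, l) = 4 + l
w = 5 (w = 1 + 4 = 5)
x = 17 (x = 12 + 5 = 17)
Q(Z) = 85 (Q(Z) = 5*17 = 85)
o(R, O) = 340 + 170*R (o(R, O) = 85*((4 + R) + R) = 85*(4 + 2*R) = 340 + 170*R)
2*o(-116, c(-2)) = 2*(340 + 170*(-116)) = 2*(340 - 19720) = 2*(-19380) = -38760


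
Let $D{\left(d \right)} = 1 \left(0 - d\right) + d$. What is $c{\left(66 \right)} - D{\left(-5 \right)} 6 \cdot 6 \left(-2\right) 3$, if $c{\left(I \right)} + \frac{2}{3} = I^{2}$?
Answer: $\frac{13066}{3} \approx 4355.3$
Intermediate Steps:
$D{\left(d \right)} = 0$ ($D{\left(d \right)} = 1 \left(- d\right) + d = - d + d = 0$)
$c{\left(I \right)} = - \frac{2}{3} + I^{2}$
$c{\left(66 \right)} - D{\left(-5 \right)} 6 \cdot 6 \left(-2\right) 3 = \left(- \frac{2}{3} + 66^{2}\right) - 0 \cdot 6 \cdot 6 \left(-2\right) 3 = \left(- \frac{2}{3} + 4356\right) - 0 \cdot 36 \left(-2\right) 3 = \frac{13066}{3} - 0 \left(-72\right) 3 = \frac{13066}{3} - 0 \cdot 3 = \frac{13066}{3} - 0 = \frac{13066}{3} + 0 = \frac{13066}{3}$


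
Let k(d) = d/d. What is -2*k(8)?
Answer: -2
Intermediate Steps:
k(d) = 1
-2*k(8) = -2*1 = -2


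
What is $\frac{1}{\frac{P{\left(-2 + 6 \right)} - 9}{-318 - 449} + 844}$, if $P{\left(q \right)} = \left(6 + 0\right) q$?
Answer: $\frac{767}{647333} \approx 0.0011849$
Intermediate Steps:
$P{\left(q \right)} = 6 q$
$\frac{1}{\frac{P{\left(-2 + 6 \right)} - 9}{-318 - 449} + 844} = \frac{1}{\frac{6 \left(-2 + 6\right) - 9}{-318 - 449} + 844} = \frac{1}{\frac{6 \cdot 4 - 9}{-767} + 844} = \frac{1}{\left(24 - 9\right) \left(- \frac{1}{767}\right) + 844} = \frac{1}{15 \left(- \frac{1}{767}\right) + 844} = \frac{1}{- \frac{15}{767} + 844} = \frac{1}{\frac{647333}{767}} = \frac{767}{647333}$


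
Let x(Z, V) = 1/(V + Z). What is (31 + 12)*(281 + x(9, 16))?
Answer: 302118/25 ≈ 12085.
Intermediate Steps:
(31 + 12)*(281 + x(9, 16)) = (31 + 12)*(281 + 1/(16 + 9)) = 43*(281 + 1/25) = 43*(7026/25) = 302118/25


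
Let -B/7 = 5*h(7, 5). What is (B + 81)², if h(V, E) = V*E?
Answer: 1308736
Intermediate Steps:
h(V, E) = E*V
B = -1225 (B = -35*5*7 = -35*35 = -7*175 = -1225)
(B + 81)² = (-1225 + 81)² = (-1144)² = 1308736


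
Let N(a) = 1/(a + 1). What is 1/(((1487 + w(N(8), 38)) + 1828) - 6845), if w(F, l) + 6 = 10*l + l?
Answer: -1/3118 ≈ -0.00032072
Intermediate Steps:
N(a) = 1/(1 + a)
w(F, l) = -6 + 11*l (w(F, l) = -6 + (10*l + l) = -6 + 11*l)
1/(((1487 + w(N(8), 38)) + 1828) - 6845) = 1/(((1487 + (-6 + 11*38)) + 1828) - 6845) = 1/(((1487 + (-6 + 418)) + 1828) - 6845) = 1/(((1487 + 412) + 1828) - 6845) = 1/((1899 + 1828) - 6845) = 1/(3727 - 6845) = 1/(-3118) = -1/3118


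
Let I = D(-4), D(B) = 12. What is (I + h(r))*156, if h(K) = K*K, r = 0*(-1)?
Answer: 1872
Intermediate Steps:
I = 12
r = 0
h(K) = K²
(I + h(r))*156 = (12 + 0²)*156 = (12 + 0)*156 = 12*156 = 1872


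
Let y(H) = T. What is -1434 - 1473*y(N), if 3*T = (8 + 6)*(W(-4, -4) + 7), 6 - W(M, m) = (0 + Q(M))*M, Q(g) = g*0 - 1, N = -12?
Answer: -63300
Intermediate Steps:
Q(g) = -1 (Q(g) = 0 - 1 = -1)
W(M, m) = 6 + M (W(M, m) = 6 - (0 - 1)*M = 6 - (-1)*M = 6 + M)
T = 42 (T = ((8 + 6)*((6 - 4) + 7))/3 = (14*(2 + 7))/3 = (14*9)/3 = (⅓)*126 = 42)
y(H) = 42
-1434 - 1473*y(N) = -1434 - 1473*42 = -1434 - 61866 = -63300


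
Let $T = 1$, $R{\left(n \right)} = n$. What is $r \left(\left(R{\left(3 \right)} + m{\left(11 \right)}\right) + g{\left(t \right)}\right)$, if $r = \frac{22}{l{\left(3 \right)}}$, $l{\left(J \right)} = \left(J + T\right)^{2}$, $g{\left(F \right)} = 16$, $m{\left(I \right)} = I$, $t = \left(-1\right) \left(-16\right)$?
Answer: $\frac{165}{4} \approx 41.25$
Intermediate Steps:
$t = 16$
$l{\left(J \right)} = \left(1 + J\right)^{2}$ ($l{\left(J \right)} = \left(J + 1\right)^{2} = \left(1 + J\right)^{2}$)
$r = \frac{11}{8}$ ($r = \frac{22}{\left(1 + 3\right)^{2}} = \frac{22}{4^{2}} = \frac{22}{16} = 22 \cdot \frac{1}{16} = \frac{11}{8} \approx 1.375$)
$r \left(\left(R{\left(3 \right)} + m{\left(11 \right)}\right) + g{\left(t \right)}\right) = \frac{11 \left(\left(3 + 11\right) + 16\right)}{8} = \frac{11 \left(14 + 16\right)}{8} = \frac{11}{8} \cdot 30 = \frac{165}{4}$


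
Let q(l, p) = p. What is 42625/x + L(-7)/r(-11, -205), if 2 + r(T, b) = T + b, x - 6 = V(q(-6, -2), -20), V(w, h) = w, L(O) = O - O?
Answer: 42625/4 ≈ 10656.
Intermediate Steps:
L(O) = 0
x = 4 (x = 6 - 2 = 4)
r(T, b) = -2 + T + b (r(T, b) = -2 + (T + b) = -2 + T + b)
42625/x + L(-7)/r(-11, -205) = 42625/4 + 0/(-2 - 11 - 205) = 42625*(¼) + 0/(-218) = 42625/4 + 0*(-1/218) = 42625/4 + 0 = 42625/4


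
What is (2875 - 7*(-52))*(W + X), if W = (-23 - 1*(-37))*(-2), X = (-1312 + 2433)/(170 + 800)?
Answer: -84340321/970 ≈ -86949.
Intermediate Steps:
X = 1121/970 ≈ 1.1557
W = -28 (W = (-23 + 37)*(-2) = 14*(-2) = -28)
(2875 - 7*(-52))*(W + X) = (2875 - 7*(-52))*(-28 + 1121/970) = (2875 + 364)*(-26039/970) = 3239*(-26039/970) = -84340321/970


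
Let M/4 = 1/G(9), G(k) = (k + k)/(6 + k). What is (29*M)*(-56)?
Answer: -16240/3 ≈ -5413.3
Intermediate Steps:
G(k) = 2*k/(6 + k) (G(k) = (2*k)/(6 + k) = 2*k/(6 + k))
M = 10/3 (M = 4/((2*9/(6 + 9))) = 4/((2*9/15)) = 4/((2*9*(1/15))) = 4/(6/5) = 4*(5/6) = 10/3 ≈ 3.3333)
(29*M)*(-56) = (29*(10/3))*(-56) = (290/3)*(-56) = -16240/3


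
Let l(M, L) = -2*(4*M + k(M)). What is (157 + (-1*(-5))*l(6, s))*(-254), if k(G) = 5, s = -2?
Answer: 33782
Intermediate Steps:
l(M, L) = -10 - 8*M (l(M, L) = -2*(4*M + 5) = -2*(5 + 4*M) = -10 - 8*M)
(157 + (-1*(-5))*l(6, s))*(-254) = (157 + (-1*(-5))*(-10 - 8*6))*(-254) = (157 + 5*(-10 - 48))*(-254) = (157 + 5*(-58))*(-254) = (157 - 290)*(-254) = -133*(-254) = 33782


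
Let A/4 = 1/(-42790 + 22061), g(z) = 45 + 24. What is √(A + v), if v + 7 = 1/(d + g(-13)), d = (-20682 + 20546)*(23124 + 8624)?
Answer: I*√56074241618151401540462/89500753411 ≈ 2.6458*I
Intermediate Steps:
g(z) = 69
d = -4317728 (d = -136*31748 = -4317728)
v = -30223614/4317659 (v = -7 + 1/(-4317728 + 69) = -7 + 1/(-4317659) = -7 - 1/4317659 = -30223614/4317659 ≈ -7.0000)
A = -4/20729 (A = 4/(-42790 + 22061) = 4/(-20729) = 4*(-1/20729) = -4/20729 ≈ -0.00019297)
√(A + v) = √(-4/20729 - 30223614/4317659) = √(-626522565242/89500753411) = I*√56074241618151401540462/89500753411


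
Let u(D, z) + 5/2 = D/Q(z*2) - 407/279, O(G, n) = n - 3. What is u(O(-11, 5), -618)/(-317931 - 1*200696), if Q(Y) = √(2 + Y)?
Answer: 2209/289393866 + I*√1234/319992859 ≈ 7.6332e-6 + 1.0978e-7*I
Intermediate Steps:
O(G, n) = -3 + n
u(D, z) = -2209/558 + D/√(2 + 2*z) (u(D, z) = -5/2 + (D/(√(2 + z*2)) - 407/279) = -5/2 + (D/(√(2 + 2*z)) - 407*1/279) = -5/2 + (D/√(2 + 2*z) - 407/279) = -5/2 + (-407/279 + D/√(2 + 2*z)) = -2209/558 + D/√(2 + 2*z))
u(O(-11, 5), -618)/(-317931 - 1*200696) = (-2209/558 + (-3 + 5)*√2/(2*√(1 - 618)))/(-317931 - 1*200696) = (-2209/558 + (½)*2*√2/√(-617))/(-317931 - 200696) = (-2209/558 + (½)*2*√2*(-I*√617/617))/(-518627) = (-2209/558 - I*√1234/617)*(-1/518627) = 2209/289393866 + I*√1234/319992859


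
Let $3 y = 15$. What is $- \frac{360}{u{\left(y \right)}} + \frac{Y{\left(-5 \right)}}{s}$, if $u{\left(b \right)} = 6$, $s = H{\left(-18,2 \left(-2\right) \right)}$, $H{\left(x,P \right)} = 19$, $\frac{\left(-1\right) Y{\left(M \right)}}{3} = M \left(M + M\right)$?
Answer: $- \frac{1290}{19} \approx -67.895$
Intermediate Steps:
$Y{\left(M \right)} = - 6 M^{2}$ ($Y{\left(M \right)} = - 3 M \left(M + M\right) = - 3 M 2 M = - 3 \cdot 2 M^{2} = - 6 M^{2}$)
$s = 19$
$y = 5$ ($y = \frac{1}{3} \cdot 15 = 5$)
$- \frac{360}{u{\left(y \right)}} + \frac{Y{\left(-5 \right)}}{s} = - \frac{360}{6} + \frac{\left(-6\right) \left(-5\right)^{2}}{19} = \left(-360\right) \frac{1}{6} + \left(-6\right) 25 \cdot \frac{1}{19} = -60 - \frac{150}{19} = - \frac{1290}{19}$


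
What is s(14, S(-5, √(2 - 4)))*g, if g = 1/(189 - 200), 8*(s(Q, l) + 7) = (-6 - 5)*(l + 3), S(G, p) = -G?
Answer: 18/11 ≈ 1.6364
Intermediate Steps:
s(Q, l) = -89/8 - 11*l/8 (s(Q, l) = -7 + ((-6 - 5)*(l + 3))/8 = -7 + (-11*(3 + l))/8 = -7 + (-33 - 11*l)/8 = -7 + (-33/8 - 11*l/8) = -89/8 - 11*l/8)
g = -1/11 (g = 1/(-11) = -1/11 ≈ -0.090909)
s(14, S(-5, √(2 - 4)))*g = (-89/8 - (-11)*(-5)/8)*(-1/11) = (-89/8 - 11/8*5)*(-1/11) = (-89/8 - 55/8)*(-1/11) = -18*(-1/11) = 18/11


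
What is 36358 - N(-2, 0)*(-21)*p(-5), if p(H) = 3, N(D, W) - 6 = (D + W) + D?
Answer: 36484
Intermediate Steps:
N(D, W) = 6 + W + 2*D (N(D, W) = 6 + ((D + W) + D) = 6 + (W + 2*D) = 6 + W + 2*D)
36358 - N(-2, 0)*(-21)*p(-5) = 36358 - (6 + 0 + 2*(-2))*(-21)*3 = 36358 - (6 + 0 - 4)*(-21)*3 = 36358 - 2*(-21)*3 = 36358 - (-42)*3 = 36358 - 1*(-126) = 36358 + 126 = 36484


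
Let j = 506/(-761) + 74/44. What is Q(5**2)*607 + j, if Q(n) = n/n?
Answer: 10179419/16742 ≈ 608.02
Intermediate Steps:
j = 17025/16742 (j = 506*(-1/761) + 74*(1/44) = -506/761 + 37/22 = 17025/16742 ≈ 1.0169)
Q(n) = 1
Q(5**2)*607 + j = 1*607 + 17025/16742 = 607 + 17025/16742 = 10179419/16742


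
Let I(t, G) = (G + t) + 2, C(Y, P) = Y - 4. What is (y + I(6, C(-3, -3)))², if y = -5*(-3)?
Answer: 256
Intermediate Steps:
C(Y, P) = -4 + Y
I(t, G) = 2 + G + t
y = 15
(y + I(6, C(-3, -3)))² = (15 + (2 + (-4 - 3) + 6))² = (15 + (2 - 7 + 6))² = (15 + 1)² = 16² = 256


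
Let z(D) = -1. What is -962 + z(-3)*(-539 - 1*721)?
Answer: 298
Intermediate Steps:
-962 + z(-3)*(-539 - 1*721) = -962 - (-539 - 1*721) = -962 - (-539 - 721) = -962 - 1*(-1260) = -962 + 1260 = 298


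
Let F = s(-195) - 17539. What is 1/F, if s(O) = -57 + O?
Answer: -1/17791 ≈ -5.6208e-5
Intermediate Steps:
F = -17791 (F = (-57 - 195) - 17539 = -252 - 17539 = -17791)
1/F = 1/(-17791) = -1/17791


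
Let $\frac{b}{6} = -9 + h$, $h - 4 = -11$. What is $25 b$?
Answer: $-2400$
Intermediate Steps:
$h = -7$ ($h = 4 - 11 = -7$)
$b = -96$ ($b = 6 \left(-9 - 7\right) = 6 \left(-16\right) = -96$)
$25 b = 25 \left(-96\right) = -2400$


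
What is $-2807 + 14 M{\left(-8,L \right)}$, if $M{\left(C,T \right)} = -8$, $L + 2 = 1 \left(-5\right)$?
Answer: $-2919$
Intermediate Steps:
$L = -7$ ($L = -2 + 1 \left(-5\right) = -2 - 5 = -7$)
$-2807 + 14 M{\left(-8,L \right)} = -2807 + 14 \left(-8\right) = -2807 - 112 = -2919$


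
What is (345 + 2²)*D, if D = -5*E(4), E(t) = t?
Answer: -6980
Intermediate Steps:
D = -20 (D = -5*4 = -20)
(345 + 2²)*D = (345 + 2²)*(-20) = (345 + 4)*(-20) = 349*(-20) = -6980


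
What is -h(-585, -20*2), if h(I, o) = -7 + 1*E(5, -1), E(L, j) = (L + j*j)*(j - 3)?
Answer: 31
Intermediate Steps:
E(L, j) = (-3 + j)*(L + j²) (E(L, j) = (L + j²)*(-3 + j) = (-3 + j)*(L + j²))
h(I, o) = -31 (h(I, o) = -7 + 1*((-1)³ - 3*5 - 3*(-1)² + 5*(-1)) = -7 + 1*(-1 - 15 - 3*1 - 5) = -7 + 1*(-1 - 15 - 3 - 5) = -7 + 1*(-24) = -7 - 24 = -31)
-h(-585, -20*2) = -1*(-31) = 31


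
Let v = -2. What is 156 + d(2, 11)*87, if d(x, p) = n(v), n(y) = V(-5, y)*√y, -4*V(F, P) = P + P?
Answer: 156 + 87*I*√2 ≈ 156.0 + 123.04*I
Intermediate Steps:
V(F, P) = -P/2 (V(F, P) = -(P + P)/4 = -P/2)
n(y) = -y^(3/2)/2 (n(y) = (-y/2)*√y = -y^(3/2)/2)
d(x, p) = I*√2 (d(x, p) = -(-1)*I*√2 = I*√2)
156 + d(2, 11)*87 = 156 + (I*√2)*87 = 156 + 87*I*√2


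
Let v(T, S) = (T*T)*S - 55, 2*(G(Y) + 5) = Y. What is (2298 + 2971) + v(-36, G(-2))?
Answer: -2562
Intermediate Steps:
G(Y) = -5 + Y/2
v(T, S) = -55 + S*T² (v(T, S) = T²*S - 55 = S*T² - 55 = -55 + S*T²)
(2298 + 2971) + v(-36, G(-2)) = (2298 + 2971) + (-55 + (-5 + (½)*(-2))*(-36)²) = 5269 + (-55 + (-5 - 1)*1296) = 5269 + (-55 - 6*1296) = 5269 + (-55 - 7776) = 5269 - 7831 = -2562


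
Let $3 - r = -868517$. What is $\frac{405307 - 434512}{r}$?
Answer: $- \frac{5841}{173704} \approx -0.033626$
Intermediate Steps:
$r = 868520$ ($r = 3 - -868517 = 3 + 868517 = 868520$)
$\frac{405307 - 434512}{r} = \frac{405307 - 434512}{868520} = \left(-29205\right) \frac{1}{868520} = - \frac{5841}{173704}$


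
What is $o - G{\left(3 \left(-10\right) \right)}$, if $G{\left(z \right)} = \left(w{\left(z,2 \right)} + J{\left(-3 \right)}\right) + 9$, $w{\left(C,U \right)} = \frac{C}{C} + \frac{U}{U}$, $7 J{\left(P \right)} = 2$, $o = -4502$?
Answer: $- \frac{31593}{7} \approx -4513.3$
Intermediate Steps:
$J{\left(P \right)} = \frac{2}{7}$ ($J{\left(P \right)} = \frac{1}{7} \cdot 2 = \frac{2}{7}$)
$w{\left(C,U \right)} = 2$ ($w{\left(C,U \right)} = 1 + 1 = 2$)
$G{\left(z \right)} = \frac{79}{7}$ ($G{\left(z \right)} = \left(2 + \frac{2}{7}\right) + 9 = \frac{16}{7} + 9 = \frac{79}{7}$)
$o - G{\left(3 \left(-10\right) \right)} = -4502 - \frac{79}{7} = - \frac{31593}{7}$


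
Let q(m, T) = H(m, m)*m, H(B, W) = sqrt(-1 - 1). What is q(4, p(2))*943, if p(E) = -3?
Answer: 3772*I*sqrt(2) ≈ 5334.4*I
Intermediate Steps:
H(B, W) = I*sqrt(2) (H(B, W) = sqrt(-2) = I*sqrt(2))
q(m, T) = I*m*sqrt(2) (q(m, T) = (I*sqrt(2))*m = I*m*sqrt(2))
q(4, p(2))*943 = (I*4*sqrt(2))*943 = (4*I*sqrt(2))*943 = 3772*I*sqrt(2)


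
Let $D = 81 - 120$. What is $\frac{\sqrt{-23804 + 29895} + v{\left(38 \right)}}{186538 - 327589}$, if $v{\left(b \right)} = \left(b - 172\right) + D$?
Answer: $\frac{173}{141051} - \frac{\sqrt{6091}}{141051} \approx 0.0006732$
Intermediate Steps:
$D = -39$ ($D = 81 - 120 = -39$)
$v{\left(b \right)} = -211 + b$ ($v{\left(b \right)} = \left(b - 172\right) - 39 = \left(-172 + b\right) - 39 = -211 + b$)
$\frac{\sqrt{-23804 + 29895} + v{\left(38 \right)}}{186538 - 327589} = \frac{\sqrt{-23804 + 29895} + \left(-211 + 38\right)}{186538 - 327589} = \frac{\sqrt{6091} - 173}{-141051} = \left(-173 + \sqrt{6091}\right) \left(- \frac{1}{141051}\right) = \frac{173}{141051} - \frac{\sqrt{6091}}{141051}$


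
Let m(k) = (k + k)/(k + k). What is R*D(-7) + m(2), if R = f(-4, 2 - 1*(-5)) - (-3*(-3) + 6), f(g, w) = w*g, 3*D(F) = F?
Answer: 304/3 ≈ 101.33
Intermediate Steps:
D(F) = F/3
f(g, w) = g*w
m(k) = 1 (m(k) = (2*k)/((2*k)) = (2*k)*(1/(2*k)) = 1)
R = -43 (R = -4*(2 - 1*(-5)) - (-3*(-3) + 6) = -4*(2 + 5) - (9 + 6) = -4*7 - 1*15 = -28 - 15 = -43)
R*D(-7) + m(2) = -43*(-7)/3 + 1 = -43*(-7/3) + 1 = 301/3 + 1 = 304/3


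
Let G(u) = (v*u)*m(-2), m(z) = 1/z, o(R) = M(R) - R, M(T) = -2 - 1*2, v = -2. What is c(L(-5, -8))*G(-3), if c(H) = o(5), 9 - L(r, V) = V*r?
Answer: 27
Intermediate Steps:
L(r, V) = 9 - V*r
M(T) = -4 (M(T) = -2 - 2 = -4)
o(R) = -4 - R
c(H) = -9 (c(H) = -4 - 1*5 = -4 - 5 = -9)
G(u) = u (G(u) = -2*u/(-2) = -2*u*(-½) = u)
c(L(-5, -8))*G(-3) = -9*(-3) = 27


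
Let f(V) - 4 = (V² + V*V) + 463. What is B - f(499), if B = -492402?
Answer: -990871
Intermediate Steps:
f(V) = 467 + 2*V² (f(V) = 4 + ((V² + V*V) + 463) = 4 + ((V² + V²) + 463) = 4 + (2*V² + 463) = 4 + (463 + 2*V²) = 467 + 2*V²)
B - f(499) = -492402 - (467 + 2*499²) = -492402 - (467 + 2*249001) = -492402 - (467 + 498002) = -492402 - 1*498469 = -492402 - 498469 = -990871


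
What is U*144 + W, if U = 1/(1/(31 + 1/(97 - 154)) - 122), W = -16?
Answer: -3700624/215395 ≈ -17.181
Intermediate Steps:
U = -1766/215395 (U = 1/(1/(31 + 1/(-57)) - 122) = 1/(1/(31 - 1/57) - 122) = 1/(1/(1766/57) - 122) = 1/(57/1766 - 122) = 1/(-215395/1766) = -1766/215395 ≈ -0.0081989)
U*144 + W = -1766/215395*144 - 16 = -254304/215395 - 16 = -3700624/215395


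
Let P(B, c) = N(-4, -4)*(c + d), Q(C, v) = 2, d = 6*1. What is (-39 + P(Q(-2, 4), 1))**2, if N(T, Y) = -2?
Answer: 2809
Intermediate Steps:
d = 6
P(B, c) = -12 - 2*c (P(B, c) = -2*(c + 6) = -2*(6 + c) = -12 - 2*c)
(-39 + P(Q(-2, 4), 1))**2 = (-39 + (-12 - 2*1))**2 = (-39 + (-12 - 2))**2 = (-39 - 14)**2 = (-53)**2 = 2809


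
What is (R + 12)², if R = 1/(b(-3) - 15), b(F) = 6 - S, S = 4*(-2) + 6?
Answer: 6889/49 ≈ 140.59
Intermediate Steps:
S = -2 (S = -8 + 6 = -2)
b(F) = 8 (b(F) = 6 - 1*(-2) = 6 + 2 = 8)
R = -⅐ (R = 1/(8 - 15) = 1/(-7) = -⅐ ≈ -0.14286)
(R + 12)² = (-⅐ + 12)² = (83/7)² = 6889/49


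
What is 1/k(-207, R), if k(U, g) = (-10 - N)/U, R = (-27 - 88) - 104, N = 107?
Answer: 23/13 ≈ 1.7692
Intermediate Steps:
R = -219 (R = -115 - 104 = -219)
k(U, g) = -117/U (k(U, g) = (-10 - 1*107)/U = (-10 - 107)/U = -117/U)
1/k(-207, R) = 1/(-117/(-207)) = 1/(-117*(-1/207)) = 1/(13/23) = 23/13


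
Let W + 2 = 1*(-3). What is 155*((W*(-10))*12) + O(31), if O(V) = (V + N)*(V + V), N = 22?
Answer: 96286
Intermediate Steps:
W = -5 (W = -2 + 1*(-3) = -2 - 3 = -5)
O(V) = 2*V*(22 + V) (O(V) = (V + 22)*(V + V) = (22 + V)*(2*V) = 2*V*(22 + V))
155*((W*(-10))*12) + O(31) = 155*(-5*(-10)*12) + 2*31*(22 + 31) = 155*(50*12) + 2*31*53 = 155*600 + 3286 = 93000 + 3286 = 96286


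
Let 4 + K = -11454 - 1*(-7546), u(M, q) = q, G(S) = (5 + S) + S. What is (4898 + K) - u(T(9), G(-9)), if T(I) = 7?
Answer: 999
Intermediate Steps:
G(S) = 5 + 2*S
K = -3912 (K = -4 + (-11454 - 1*(-7546)) = -4 + (-11454 + 7546) = -4 - 3908 = -3912)
(4898 + K) - u(T(9), G(-9)) = (4898 - 3912) - (5 + 2*(-9)) = 986 - (5 - 18) = 986 - 1*(-13) = 986 + 13 = 999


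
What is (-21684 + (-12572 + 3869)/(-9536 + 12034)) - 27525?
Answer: -122932785/2498 ≈ -49213.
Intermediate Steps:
(-21684 + (-12572 + 3869)/(-9536 + 12034)) - 27525 = (-21684 - 8703/2498) - 27525 = -54175335/2498 - 27525 = -122932785/2498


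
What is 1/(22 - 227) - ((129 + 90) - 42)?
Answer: -36286/205 ≈ -177.00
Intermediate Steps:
1/(22 - 227) - ((129 + 90) - 42) = 1/(-205) - (219 - 42) = -1/205 - 1*177 = -1/205 - 177 = -36286/205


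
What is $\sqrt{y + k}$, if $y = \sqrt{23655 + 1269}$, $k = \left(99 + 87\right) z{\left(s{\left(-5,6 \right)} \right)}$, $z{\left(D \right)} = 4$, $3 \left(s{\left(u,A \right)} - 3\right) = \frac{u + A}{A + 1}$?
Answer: $\sqrt{744 + 2 \sqrt{6231}} \approx 30.031$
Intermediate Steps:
$s{\left(u,A \right)} = 3 + \frac{A + u}{3 \left(1 + A\right)}$ ($s{\left(u,A \right)} = 3 + \frac{\left(u + A\right) \frac{1}{A + 1}}{3} = 3 + \frac{\left(A + u\right) \frac{1}{1 + A}}{3} = 3 + \frac{\frac{1}{1 + A} \left(A + u\right)}{3} = 3 + \frac{A + u}{3 \left(1 + A\right)}$)
$k = 744$ ($k = \left(99 + 87\right) 4 = 186 \cdot 4 = 744$)
$y = 2 \sqrt{6231}$ ($y = \sqrt{24924} = 2 \sqrt{6231} \approx 157.87$)
$\sqrt{y + k} = \sqrt{2 \sqrt{6231} + 744} = \sqrt{744 + 2 \sqrt{6231}}$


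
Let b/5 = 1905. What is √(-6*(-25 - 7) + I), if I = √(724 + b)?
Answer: √(192 + √10249) ≈ 17.124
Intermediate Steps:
b = 9525 (b = 5*1905 = 9525)
I = √10249 (I = √(724 + 9525) = √10249 ≈ 101.24)
√(-6*(-25 - 7) + I) = √(-6*(-25 - 7) + √10249) = √(-6*(-32) + √10249) = √(192 + √10249)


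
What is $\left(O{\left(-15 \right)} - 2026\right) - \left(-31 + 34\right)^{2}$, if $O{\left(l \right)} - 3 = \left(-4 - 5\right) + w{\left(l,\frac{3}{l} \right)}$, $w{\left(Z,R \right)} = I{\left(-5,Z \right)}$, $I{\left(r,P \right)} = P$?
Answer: $-2056$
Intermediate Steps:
$w{\left(Z,R \right)} = Z$
$O{\left(l \right)} = -6 + l$ ($O{\left(l \right)} = 3 + \left(\left(-4 - 5\right) + l\right) = 3 + \left(-9 + l\right) = -6 + l$)
$\left(O{\left(-15 \right)} - 2026\right) - \left(-31 + 34\right)^{2} = \left(\left(-6 - 15\right) - 2026\right) - \left(-31 + 34\right)^{2} = \left(-21 - 2026\right) - 3^{2} = -2047 - 9 = -2056$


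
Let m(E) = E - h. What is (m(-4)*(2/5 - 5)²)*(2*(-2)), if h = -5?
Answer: -2116/25 ≈ -84.640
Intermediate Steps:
m(E) = 5 + E (m(E) = E - 1*(-5) = E + 5 = 5 + E)
(m(-4)*(2/5 - 5)²)*(2*(-2)) = ((5 - 4)*(2/5 - 5)²)*(2*(-2)) = (1*(2*(⅕) - 5)²)*(-4) = (1*(⅖ - 5)²)*(-4) = (1*(-23/5)²)*(-4) = (1*(529/25))*(-4) = (529/25)*(-4) = -2116/25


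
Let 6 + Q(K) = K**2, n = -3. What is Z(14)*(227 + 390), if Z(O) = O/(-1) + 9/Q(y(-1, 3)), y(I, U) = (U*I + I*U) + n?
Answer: -214099/25 ≈ -8564.0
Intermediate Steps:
y(I, U) = -3 + 2*I*U (y(I, U) = (U*I + I*U) - 3 = (I*U + I*U) - 3 = 2*I*U - 3 = -3 + 2*I*U)
Q(K) = -6 + K**2
Z(O) = 3/25 - O (Z(O) = O/(-1) + 9/(-6 + (-3 + 2*(-1)*3)**2) = O*(-1) + 9/(-6 + (-3 - 6)**2) = -O + 9/(-6 + (-9)**2) = -O + 9/(-6 + 81) = -O + 9/75 = -O + 9*(1/75) = -O + 3/25 = 3/25 - O)
Z(14)*(227 + 390) = (3/25 - 1*14)*(227 + 390) = (3/25 - 14)*617 = -347/25*617 = -214099/25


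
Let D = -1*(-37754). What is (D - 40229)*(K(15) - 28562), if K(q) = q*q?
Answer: 70134075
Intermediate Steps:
K(q) = q**2
D = 37754
(D - 40229)*(K(15) - 28562) = (37754 - 40229)*(15**2 - 28562) = -2475*(225 - 28562) = -2475*(-28337) = 70134075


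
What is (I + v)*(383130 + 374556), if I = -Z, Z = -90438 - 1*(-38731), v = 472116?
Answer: 396893353578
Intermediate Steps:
Z = -51707 (Z = -90438 + 38731 = -51707)
I = 51707 (I = -1*(-51707) = 51707)
(I + v)*(383130 + 374556) = (51707 + 472116)*(383130 + 374556) = 523823*757686 = 396893353578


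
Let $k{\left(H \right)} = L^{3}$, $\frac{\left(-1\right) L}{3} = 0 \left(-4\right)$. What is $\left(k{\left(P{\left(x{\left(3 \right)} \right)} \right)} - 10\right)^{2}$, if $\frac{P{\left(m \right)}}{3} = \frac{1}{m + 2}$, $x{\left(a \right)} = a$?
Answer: $100$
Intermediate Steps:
$P{\left(m \right)} = \frac{3}{2 + m}$ ($P{\left(m \right)} = \frac{3}{m + 2} = \frac{3}{2 + m}$)
$L = 0$ ($L = - 3 \cdot 0 \left(-4\right) = \left(-3\right) 0 = 0$)
$k{\left(H \right)} = 0$ ($k{\left(H \right)} = 0^{3} = 0$)
$\left(k{\left(P{\left(x{\left(3 \right)} \right)} \right)} - 10\right)^{2} = \left(0 - 10\right)^{2} = \left(-10\right)^{2} = 100$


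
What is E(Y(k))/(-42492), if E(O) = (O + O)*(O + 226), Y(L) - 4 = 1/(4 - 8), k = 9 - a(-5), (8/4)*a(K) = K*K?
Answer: -4595/113312 ≈ -0.040552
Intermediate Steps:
a(K) = K²/2 (a(K) = (K*K)/2 = K²/2)
k = -7/2 (k = 9 - (-5)²/2 = 9 - 25/2 = -7/2 ≈ -3.5000)
Y(L) = 15/4 (Y(L) = 4 + 1/(4 - 8) = 4 + 1/(-4) = 4 - ¼ = 15/4)
E(O) = 2*O*(226 + O) (E(O) = (2*O)*(226 + O) = 2*O*(226 + O))
E(Y(k))/(-42492) = (2*(15/4)*(226 + 15/4))/(-42492) = (2*(15/4)*(919/4))*(-1/42492) = (13785/8)*(-1/42492) = -4595/113312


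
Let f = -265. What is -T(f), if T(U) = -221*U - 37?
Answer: -58528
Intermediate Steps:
T(U) = -37 - 221*U
-T(f) = -(-37 - 221*(-265)) = -(-37 + 58565) = -1*58528 = -58528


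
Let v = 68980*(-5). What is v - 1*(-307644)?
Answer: -37256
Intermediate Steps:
v = -344900
v - 1*(-307644) = -344900 - 1*(-307644) = -344900 + 307644 = -37256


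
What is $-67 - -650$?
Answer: $583$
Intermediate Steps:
$-67 - -650 = -67 + 650 = 583$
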